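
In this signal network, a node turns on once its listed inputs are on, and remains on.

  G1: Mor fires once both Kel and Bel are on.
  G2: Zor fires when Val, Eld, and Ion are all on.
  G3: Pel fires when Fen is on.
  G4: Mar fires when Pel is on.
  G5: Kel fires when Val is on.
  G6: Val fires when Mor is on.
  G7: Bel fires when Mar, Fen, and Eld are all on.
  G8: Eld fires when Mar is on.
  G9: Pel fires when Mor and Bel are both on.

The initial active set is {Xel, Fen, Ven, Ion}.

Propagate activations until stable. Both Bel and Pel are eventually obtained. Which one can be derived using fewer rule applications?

Pel

Pel: G3: Fen on → Pel on. [1 rule application]
Bel: G3: Fen on → Pel on. Pel is on, so Mar fires (G4). G8: Mar on → Eld on. G7: Mar, Fen, and Eld on → Bel on. [4 rule applications]
Pel needs fewer.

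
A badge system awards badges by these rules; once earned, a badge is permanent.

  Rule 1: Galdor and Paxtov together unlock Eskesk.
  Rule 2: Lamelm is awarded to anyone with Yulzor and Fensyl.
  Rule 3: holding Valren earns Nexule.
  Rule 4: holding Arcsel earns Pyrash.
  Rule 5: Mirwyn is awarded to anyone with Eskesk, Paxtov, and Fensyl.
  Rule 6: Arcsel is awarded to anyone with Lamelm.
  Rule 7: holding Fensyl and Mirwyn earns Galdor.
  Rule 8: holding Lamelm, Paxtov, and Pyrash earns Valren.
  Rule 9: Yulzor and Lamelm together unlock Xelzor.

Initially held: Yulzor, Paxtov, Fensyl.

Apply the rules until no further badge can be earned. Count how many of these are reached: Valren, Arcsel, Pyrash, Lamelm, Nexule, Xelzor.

With Yulzor and Fensyl, Lamelm is earned (Rule 2).
With Lamelm, Arcsel is earned (Rule 6).
With Yulzor and Lamelm, Xelzor is earned (Rule 9).
With Arcsel, Pyrash is earned (Rule 4).
With Lamelm, Paxtov, and Pyrash, Valren is earned (Rule 8).
With Valren, Nexule is earned (Rule 3).
Valren: reached.
Arcsel: reached.
Pyrash: reached.
Lamelm: reached.
Nexule: reached.
Xelzor: reached.
All 6 are reached.

6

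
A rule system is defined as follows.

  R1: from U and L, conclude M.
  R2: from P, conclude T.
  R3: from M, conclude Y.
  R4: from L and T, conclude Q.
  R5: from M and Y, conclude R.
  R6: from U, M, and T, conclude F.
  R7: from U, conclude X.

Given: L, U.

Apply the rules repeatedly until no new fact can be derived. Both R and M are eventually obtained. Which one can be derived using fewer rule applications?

M

M: From U and L, R1 gives M. [1 rule application]
R: U and L hold, so M follows (R1). From M, R3 gives Y. M and Y hold, so R follows (R5). [3 rule applications]
M needs fewer.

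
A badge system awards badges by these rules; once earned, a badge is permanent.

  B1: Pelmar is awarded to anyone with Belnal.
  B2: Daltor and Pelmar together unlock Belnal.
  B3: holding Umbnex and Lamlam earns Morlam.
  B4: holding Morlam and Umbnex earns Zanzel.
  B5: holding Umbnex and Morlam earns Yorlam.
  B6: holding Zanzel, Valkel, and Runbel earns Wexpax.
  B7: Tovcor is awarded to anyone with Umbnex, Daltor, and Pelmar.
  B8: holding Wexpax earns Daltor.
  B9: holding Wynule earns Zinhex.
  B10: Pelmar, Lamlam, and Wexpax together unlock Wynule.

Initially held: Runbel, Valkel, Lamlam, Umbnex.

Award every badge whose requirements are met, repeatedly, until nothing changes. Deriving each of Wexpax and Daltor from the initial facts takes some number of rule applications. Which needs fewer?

Wexpax

Wexpax: With Umbnex and Lamlam, Morlam is earned (B3). With Morlam and Umbnex, Zanzel is earned (B4). With Zanzel, Valkel, and Runbel, Wexpax is earned (B6). [3 rule applications]
Daltor: With Umbnex and Lamlam, Morlam is earned (B3). With Morlam and Umbnex, Zanzel is earned (B4). With Zanzel, Valkel, and Runbel, Wexpax is earned (B6). With Wexpax, Daltor is earned (B8). [4 rule applications]
Wexpax needs fewer.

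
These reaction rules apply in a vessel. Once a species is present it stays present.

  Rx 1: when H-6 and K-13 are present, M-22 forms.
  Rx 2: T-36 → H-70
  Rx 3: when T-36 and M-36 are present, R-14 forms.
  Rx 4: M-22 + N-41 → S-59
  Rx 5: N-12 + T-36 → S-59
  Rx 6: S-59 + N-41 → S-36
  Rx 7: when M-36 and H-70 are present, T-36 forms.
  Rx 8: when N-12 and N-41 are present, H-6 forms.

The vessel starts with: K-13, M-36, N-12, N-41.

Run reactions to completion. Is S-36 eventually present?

Yes

N-12 and N-41 present → H-6 forms (Rx 8).
H-6 and K-13 present → M-22 forms (Rx 1).
M-22 and N-41 present → S-59 forms (Rx 4).
S-59 and N-41 present → S-36 forms (Rx 6).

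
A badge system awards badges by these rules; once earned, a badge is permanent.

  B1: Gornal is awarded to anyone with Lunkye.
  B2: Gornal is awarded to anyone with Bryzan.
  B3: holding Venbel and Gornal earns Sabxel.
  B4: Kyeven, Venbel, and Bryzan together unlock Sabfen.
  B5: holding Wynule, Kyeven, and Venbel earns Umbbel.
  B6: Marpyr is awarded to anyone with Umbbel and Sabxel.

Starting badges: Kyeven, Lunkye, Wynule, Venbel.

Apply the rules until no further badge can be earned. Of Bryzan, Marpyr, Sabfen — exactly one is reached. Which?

With Wynule, Kyeven, and Venbel, Umbbel is earned (B5).
With Lunkye, Gornal is earned (B1).
With Venbel and Gornal, Sabxel is earned (B3).
With Umbbel and Sabxel, Marpyr is earned (B6).
Sabfen would need Kyeven, Venbel, and Bryzan (B4), but Bryzan is never earned. No rule produces Bryzan, and it is not given.

Marpyr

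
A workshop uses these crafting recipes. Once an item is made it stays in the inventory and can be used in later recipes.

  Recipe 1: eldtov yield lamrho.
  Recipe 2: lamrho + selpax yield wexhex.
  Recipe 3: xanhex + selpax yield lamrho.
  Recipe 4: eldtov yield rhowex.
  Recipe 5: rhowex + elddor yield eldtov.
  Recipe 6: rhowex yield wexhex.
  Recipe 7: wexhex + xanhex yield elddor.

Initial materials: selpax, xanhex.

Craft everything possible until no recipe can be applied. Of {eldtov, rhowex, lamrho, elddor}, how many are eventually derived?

2

Using Recipe 3, xanhex and selpax make lamrho.
Using Recipe 2, lamrho and selpax make wexhex.
Using Recipe 7, wexhex and xanhex make elddor.
eldtov would need rhowex and elddor (Recipe 5), but rhowex is never obtained.
rhowex would need eldtov (Recipe 4), but eldtov is never obtained.
lamrho: reached.
elddor: reached.
Reached: lamrho and elddor — 2 of the 4.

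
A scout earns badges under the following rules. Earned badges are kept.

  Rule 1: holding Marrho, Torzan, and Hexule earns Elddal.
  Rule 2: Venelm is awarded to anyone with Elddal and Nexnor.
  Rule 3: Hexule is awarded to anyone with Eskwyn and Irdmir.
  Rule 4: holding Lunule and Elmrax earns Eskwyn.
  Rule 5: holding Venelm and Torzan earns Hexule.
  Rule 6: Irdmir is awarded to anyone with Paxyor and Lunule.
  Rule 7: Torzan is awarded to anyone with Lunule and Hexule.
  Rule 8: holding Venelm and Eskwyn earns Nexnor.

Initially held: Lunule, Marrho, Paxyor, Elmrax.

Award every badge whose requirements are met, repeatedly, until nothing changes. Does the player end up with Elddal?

Yes

With Paxyor and Lunule, Irdmir is earned (Rule 6).
With Lunule and Elmrax, Eskwyn is earned (Rule 4).
With Eskwyn and Irdmir, Hexule is earned (Rule 3).
With Lunule and Hexule, Torzan is earned (Rule 7).
With Marrho, Torzan, and Hexule, Elddal is earned (Rule 1).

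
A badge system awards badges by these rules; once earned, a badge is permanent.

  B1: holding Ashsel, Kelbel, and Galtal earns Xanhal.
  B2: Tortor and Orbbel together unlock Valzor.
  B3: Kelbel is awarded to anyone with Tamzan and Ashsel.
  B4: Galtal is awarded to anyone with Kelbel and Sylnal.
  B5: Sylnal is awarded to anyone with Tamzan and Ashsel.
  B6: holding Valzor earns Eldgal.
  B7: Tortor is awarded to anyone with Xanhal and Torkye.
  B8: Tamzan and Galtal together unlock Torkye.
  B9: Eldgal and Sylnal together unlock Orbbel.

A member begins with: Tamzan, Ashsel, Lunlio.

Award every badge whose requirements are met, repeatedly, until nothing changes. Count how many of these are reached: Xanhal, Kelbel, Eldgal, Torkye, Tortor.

4

With Tamzan and Ashsel, Sylnal is earned (B5).
With Tamzan and Ashsel, Kelbel is earned (B3).
With Kelbel and Sylnal, Galtal is earned (B4).
With Ashsel, Kelbel, and Galtal, Xanhal is earned (B1).
With Tamzan and Galtal, Torkye is earned (B8).
With Xanhal and Torkye, Tortor is earned (B7).
Xanhal: reached.
Kelbel: reached.
Eldgal would need Valzor (B6), but Valzor is never earned.
Torkye: reached.
Tortor: reached.
Reached: Xanhal, Kelbel, Torkye, and Tortor — 4 of the 5.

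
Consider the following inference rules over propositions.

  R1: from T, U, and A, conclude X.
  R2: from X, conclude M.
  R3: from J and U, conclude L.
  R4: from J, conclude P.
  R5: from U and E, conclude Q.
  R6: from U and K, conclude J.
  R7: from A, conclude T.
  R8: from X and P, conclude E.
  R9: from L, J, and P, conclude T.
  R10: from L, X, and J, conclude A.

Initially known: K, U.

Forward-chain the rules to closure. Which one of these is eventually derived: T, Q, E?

U and K hold, so J follows (R6).
From J, R4 gives P.
J and U hold, so L follows (R3).
From L, J, and P, R9 gives T.
E would need X and P (R8), but X is never established. Q would need U and E (R5), but E is never established.

T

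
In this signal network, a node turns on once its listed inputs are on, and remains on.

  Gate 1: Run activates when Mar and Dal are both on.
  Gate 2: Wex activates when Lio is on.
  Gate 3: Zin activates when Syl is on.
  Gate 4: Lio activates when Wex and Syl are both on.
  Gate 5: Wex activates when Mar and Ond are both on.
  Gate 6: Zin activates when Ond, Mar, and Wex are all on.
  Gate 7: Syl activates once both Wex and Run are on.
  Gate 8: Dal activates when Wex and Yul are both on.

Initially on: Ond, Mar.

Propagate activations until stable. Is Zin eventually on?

Gate 5: Mar and Ond on → Wex on.
Ond, Mar, and Wex are on, so Zin activates (Gate 6).

Yes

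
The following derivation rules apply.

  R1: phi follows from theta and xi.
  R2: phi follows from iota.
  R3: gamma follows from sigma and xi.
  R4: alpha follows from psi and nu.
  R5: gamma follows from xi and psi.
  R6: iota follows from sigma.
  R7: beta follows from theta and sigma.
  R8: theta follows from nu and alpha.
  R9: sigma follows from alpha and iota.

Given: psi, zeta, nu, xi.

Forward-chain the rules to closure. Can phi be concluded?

Yes

From psi and nu, R4 gives alpha.
From nu and alpha, R8 gives theta.
From theta and xi, R1 gives phi.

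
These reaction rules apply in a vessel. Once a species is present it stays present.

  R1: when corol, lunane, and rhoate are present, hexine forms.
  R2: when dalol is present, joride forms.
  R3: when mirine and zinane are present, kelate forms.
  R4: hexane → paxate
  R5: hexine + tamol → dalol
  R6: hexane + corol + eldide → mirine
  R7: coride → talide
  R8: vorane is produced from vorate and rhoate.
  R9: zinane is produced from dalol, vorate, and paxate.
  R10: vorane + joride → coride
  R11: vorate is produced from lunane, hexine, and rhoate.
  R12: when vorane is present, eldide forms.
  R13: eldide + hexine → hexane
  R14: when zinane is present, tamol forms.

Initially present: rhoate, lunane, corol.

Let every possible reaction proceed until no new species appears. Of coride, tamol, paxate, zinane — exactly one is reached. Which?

paxate

corol, lunane, and rhoate present → hexine forms (R1).
lunane, hexine, and rhoate present → vorate forms (R11).
vorate and rhoate present → vorane forms (R8).
vorane present → eldide forms (R12).
eldide and hexine present → hexane forms (R13).
hexane present → paxate forms (R4).
zinane would need dalol, vorate, and paxate (R9), but dalol never forms. tamol would need zinane (R14), but zinane never forms. coride would need vorane and joride (R10), but joride never forms.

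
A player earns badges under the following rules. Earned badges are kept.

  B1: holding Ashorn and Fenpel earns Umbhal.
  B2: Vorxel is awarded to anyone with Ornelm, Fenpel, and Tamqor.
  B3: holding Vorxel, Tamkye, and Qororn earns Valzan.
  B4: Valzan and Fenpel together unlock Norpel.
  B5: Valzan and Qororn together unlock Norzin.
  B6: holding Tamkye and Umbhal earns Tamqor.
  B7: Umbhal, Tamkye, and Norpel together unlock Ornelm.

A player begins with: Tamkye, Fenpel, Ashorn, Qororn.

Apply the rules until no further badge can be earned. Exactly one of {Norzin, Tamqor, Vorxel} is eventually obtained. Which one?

Tamqor

With Ashorn and Fenpel, Umbhal is earned (B1).
With Tamkye and Umbhal, Tamqor is earned (B6).
Vorxel would need Ornelm, Fenpel, and Tamqor (B2), but Ornelm is never earned. Norzin would need Valzan and Qororn (B5), but Valzan is never earned.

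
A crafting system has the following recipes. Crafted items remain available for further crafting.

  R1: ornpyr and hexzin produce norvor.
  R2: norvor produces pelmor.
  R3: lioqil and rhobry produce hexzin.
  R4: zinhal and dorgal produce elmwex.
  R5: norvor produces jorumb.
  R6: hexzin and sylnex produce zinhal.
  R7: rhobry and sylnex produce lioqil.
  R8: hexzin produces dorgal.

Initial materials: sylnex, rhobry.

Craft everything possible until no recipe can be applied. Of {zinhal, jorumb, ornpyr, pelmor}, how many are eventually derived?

1

rhobry and sylnex → lioqil (R7).
lioqil and rhobry → hexzin (R3).
Using R6, hexzin and sylnex make zinhal.
zinhal: reached.
jorumb would need norvor (R5), but norvor is never obtained.
No rule produces ornpyr, and it is not given.
pelmor would need norvor (R2), but norvor is never obtained.
Reached: zinhal — 1 of the 4.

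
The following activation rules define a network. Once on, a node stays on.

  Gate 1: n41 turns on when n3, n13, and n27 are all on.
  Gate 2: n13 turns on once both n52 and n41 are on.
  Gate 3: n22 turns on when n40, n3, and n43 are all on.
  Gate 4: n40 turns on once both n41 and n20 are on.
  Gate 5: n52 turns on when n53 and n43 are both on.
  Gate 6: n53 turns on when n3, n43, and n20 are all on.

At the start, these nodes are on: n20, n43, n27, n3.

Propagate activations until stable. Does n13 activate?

n13 would need n52 and n41 (Gate 2), but n41 never turns on.

No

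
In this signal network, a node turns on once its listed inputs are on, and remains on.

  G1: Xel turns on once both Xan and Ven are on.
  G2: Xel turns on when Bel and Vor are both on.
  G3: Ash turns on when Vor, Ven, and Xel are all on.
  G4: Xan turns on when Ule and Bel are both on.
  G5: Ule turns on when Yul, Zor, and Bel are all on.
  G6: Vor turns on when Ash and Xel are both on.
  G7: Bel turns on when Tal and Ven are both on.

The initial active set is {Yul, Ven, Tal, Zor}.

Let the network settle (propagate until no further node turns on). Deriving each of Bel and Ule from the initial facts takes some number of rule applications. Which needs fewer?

Bel: Tal and Ven are on, so Bel turns on (G7). [1 rule application]
Ule: G7: Tal and Ven on → Bel on. Yul, Zor, and Bel are on, so Ule turns on (G5). [2 rule applications]
Bel needs fewer.

Bel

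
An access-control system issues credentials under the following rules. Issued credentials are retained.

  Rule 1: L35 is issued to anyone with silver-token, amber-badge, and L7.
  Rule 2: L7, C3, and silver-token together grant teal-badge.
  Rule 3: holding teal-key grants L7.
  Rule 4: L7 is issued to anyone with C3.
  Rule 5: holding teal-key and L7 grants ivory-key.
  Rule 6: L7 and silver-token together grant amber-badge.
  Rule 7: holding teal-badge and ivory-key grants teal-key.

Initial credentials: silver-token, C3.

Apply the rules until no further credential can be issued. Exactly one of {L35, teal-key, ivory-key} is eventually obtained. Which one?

Holding C3 grants L7 (Rule 4).
Holding L7 and silver-token grants amber-badge (Rule 6).
Holding silver-token, amber-badge, and L7 grants L35 (Rule 1).
ivory-key would need teal-key and L7 (Rule 5), but teal-key is never granted. teal-key would need teal-badge and ivory-key (Rule 7), but ivory-key is never granted.

L35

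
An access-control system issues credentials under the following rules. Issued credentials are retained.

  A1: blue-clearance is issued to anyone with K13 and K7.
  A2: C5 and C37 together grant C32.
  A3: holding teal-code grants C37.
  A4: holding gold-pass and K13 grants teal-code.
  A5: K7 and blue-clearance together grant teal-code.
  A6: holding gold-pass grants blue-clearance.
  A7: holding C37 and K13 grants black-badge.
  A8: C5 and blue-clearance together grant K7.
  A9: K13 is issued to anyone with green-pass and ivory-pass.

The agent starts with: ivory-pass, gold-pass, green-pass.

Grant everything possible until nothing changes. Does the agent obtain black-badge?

Yes

Holding green-pass and ivory-pass grants K13 (A9).
Holding gold-pass and K13 grants teal-code (A4).
Holding teal-code grants C37 (A3).
Holding C37 and K13 grants black-badge (A7).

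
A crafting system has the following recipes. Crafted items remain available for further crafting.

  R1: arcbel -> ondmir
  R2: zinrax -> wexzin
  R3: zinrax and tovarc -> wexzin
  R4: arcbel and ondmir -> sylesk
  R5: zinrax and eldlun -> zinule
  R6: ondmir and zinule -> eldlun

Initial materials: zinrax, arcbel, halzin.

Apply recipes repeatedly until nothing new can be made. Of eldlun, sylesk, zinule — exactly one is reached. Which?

sylesk

arcbel -> ondmir (R1).
Using R4, arcbel and ondmir make sylesk.
zinule would need zinrax and eldlun (R5), but eldlun is never obtained. eldlun would need ondmir and zinule (R6), but zinule is never obtained.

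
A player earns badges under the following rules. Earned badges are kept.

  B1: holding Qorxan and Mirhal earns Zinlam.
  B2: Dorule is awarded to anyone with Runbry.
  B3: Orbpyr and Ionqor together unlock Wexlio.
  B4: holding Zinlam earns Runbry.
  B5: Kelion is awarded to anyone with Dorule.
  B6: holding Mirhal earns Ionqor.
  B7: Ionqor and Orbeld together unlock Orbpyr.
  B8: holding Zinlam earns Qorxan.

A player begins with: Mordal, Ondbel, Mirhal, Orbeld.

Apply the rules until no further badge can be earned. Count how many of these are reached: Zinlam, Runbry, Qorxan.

Zinlam would need Qorxan and Mirhal (B1), but Qorxan is never earned.
Runbry would need Zinlam (B4), but Zinlam is never earned.
Qorxan would need Zinlam (B8), but Zinlam is never earned.
None of the 3 are reached.

0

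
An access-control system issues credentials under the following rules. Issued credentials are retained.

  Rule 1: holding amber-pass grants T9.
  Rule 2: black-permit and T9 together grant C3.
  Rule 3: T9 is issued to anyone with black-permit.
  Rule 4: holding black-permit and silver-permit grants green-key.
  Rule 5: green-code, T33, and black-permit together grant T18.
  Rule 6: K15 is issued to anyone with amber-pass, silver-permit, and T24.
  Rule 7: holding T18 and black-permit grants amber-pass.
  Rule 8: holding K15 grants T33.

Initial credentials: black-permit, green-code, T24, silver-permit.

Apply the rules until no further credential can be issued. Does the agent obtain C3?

Holding black-permit grants T9 (Rule 3).
Holding black-permit and T9 grants C3 (Rule 2).

Yes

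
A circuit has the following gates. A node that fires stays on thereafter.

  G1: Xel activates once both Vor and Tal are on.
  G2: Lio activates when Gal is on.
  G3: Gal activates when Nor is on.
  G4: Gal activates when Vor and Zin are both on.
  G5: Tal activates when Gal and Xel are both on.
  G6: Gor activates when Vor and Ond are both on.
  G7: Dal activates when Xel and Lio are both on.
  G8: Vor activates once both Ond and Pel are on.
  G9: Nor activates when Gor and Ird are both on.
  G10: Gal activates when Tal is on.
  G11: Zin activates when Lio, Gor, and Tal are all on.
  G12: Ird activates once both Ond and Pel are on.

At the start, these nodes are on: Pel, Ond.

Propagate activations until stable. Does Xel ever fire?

Xel would need Vor and Tal (G1), but Tal never turns on.

No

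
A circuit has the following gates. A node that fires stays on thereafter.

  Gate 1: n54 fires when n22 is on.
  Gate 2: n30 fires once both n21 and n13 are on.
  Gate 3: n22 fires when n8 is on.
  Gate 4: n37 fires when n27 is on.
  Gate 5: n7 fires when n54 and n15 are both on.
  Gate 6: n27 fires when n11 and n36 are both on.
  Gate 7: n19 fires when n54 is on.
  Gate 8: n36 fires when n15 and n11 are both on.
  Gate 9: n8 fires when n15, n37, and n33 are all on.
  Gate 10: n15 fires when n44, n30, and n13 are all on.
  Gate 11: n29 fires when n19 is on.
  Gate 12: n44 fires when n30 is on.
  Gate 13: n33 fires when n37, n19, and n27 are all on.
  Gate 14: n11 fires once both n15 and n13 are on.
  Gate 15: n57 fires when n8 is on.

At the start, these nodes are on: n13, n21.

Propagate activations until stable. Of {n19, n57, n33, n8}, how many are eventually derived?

n19 would need n54 (Gate 7), but n54 never turns on.
n57 would need n8 (Gate 15), but n8 never turns on.
n33 would need n37, n19, and n27 (Gate 13), but n19 never turns on.
n8 would need n15, n37, and n33 (Gate 9), but n33 never turns on.
None of the 4 are reached.

0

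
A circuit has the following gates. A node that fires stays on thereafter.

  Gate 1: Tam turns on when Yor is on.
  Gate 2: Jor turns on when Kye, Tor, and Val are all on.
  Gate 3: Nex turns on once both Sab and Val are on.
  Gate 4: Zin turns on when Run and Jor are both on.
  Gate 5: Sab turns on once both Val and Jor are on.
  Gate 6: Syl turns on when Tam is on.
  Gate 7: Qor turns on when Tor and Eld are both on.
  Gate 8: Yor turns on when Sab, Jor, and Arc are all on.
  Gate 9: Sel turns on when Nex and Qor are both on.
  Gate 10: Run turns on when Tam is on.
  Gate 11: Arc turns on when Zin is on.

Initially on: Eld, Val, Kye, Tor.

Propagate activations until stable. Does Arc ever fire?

Arc would need Zin (Gate 11), but Zin never turns on.

No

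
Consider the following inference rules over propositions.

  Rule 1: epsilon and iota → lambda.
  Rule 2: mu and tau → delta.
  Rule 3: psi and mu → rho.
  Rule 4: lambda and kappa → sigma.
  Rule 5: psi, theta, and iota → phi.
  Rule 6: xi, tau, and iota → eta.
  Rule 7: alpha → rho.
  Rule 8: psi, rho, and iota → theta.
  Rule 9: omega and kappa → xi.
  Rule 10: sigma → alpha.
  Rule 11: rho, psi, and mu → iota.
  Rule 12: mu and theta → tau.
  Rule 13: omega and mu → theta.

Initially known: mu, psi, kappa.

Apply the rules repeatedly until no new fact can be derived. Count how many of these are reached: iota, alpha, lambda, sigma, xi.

psi and mu hold, so rho follows (Rule 3).
From rho, psi, and mu, Rule 11 gives iota.
iota: reached.
alpha would need sigma (Rule 10), but sigma is never established.
lambda would need epsilon and iota (Rule 1), but epsilon is never established.
sigma would need lambda and kappa (Rule 4), but lambda is never established.
xi would need omega and kappa (Rule 9), but omega is never established.
Reached: iota — 1 of the 5.

1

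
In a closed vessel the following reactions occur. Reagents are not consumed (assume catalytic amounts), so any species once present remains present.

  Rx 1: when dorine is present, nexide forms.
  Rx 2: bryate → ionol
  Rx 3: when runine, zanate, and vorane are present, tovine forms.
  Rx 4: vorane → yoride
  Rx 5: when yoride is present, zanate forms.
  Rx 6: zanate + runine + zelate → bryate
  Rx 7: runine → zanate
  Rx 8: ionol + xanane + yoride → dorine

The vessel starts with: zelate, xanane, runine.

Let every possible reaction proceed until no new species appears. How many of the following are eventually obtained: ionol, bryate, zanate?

3

runine present → zanate forms (Rx 7).
zanate, runine, and zelate present → bryate forms (Rx 6).
bryate present → ionol forms (Rx 2).
ionol: reached.
bryate: reached.
zanate: reached.
All 3 are reached.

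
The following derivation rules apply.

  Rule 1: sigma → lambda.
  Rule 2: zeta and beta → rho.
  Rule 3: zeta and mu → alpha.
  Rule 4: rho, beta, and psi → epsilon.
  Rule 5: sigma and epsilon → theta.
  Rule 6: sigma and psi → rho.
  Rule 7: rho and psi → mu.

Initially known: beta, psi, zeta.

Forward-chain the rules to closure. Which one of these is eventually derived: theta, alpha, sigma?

alpha

From zeta and beta, Rule 2 gives rho.
rho and psi hold, so mu follows (Rule 7).
From zeta and mu, Rule 3 gives alpha.
theta would need sigma and epsilon (Rule 5), but sigma is never established. No rule produces sigma, and it is not given.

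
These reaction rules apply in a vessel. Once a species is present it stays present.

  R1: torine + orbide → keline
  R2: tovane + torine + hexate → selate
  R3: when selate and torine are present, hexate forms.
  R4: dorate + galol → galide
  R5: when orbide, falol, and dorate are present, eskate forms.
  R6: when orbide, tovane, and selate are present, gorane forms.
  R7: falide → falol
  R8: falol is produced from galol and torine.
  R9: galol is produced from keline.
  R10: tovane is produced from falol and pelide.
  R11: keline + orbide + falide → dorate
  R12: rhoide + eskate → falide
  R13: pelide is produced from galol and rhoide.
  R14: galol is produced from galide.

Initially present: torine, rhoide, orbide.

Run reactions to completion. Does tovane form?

Yes

torine and orbide present → keline forms (R1).
keline present → galol forms (R9).
galol and rhoide present → pelide forms (R13).
galol and torine present → falol forms (R8).
falol and pelide present → tovane forms (R10).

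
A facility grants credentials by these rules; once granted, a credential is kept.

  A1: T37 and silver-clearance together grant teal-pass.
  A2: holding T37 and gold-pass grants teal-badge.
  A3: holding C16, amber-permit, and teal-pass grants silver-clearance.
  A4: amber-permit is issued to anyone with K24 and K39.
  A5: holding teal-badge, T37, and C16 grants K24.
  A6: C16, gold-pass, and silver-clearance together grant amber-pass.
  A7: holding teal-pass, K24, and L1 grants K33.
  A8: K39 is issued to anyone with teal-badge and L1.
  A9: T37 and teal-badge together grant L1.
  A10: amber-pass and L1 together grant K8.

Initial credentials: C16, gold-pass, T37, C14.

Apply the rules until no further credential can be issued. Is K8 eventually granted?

K8 would need amber-pass and L1 (A10), but amber-pass is never granted.

No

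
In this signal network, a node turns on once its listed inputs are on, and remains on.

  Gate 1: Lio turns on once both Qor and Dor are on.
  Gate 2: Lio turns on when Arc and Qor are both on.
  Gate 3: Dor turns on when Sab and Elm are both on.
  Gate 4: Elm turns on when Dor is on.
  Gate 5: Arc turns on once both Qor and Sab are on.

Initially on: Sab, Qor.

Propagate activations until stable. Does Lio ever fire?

Qor and Sab are on, so Arc turns on (Gate 5).
Gate 2: Arc and Qor on → Lio on.

Yes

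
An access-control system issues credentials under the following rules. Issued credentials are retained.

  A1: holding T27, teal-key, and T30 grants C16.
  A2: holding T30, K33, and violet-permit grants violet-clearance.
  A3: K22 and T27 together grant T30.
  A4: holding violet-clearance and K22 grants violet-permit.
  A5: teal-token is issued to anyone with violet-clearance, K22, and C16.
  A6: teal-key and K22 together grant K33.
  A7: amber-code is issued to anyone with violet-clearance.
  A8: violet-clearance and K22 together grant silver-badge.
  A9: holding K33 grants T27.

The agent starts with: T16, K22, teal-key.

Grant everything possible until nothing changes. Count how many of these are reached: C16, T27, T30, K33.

4

Holding teal-key and K22 grants K33 (A6).
Holding K33 grants T27 (A9).
Holding K22 and T27 grants T30 (A3).
Holding T27, teal-key, and T30 grants C16 (A1).
C16: reached.
T27: reached.
T30: reached.
K33: reached.
All 4 are reached.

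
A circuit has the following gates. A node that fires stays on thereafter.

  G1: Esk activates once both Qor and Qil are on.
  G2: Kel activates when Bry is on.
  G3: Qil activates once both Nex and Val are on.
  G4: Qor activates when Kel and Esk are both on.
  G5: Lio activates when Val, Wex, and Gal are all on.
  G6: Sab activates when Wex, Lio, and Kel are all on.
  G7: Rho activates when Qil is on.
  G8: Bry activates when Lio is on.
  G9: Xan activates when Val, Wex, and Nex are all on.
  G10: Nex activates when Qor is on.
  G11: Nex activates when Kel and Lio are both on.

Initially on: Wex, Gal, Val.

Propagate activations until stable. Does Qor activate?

Qor would need Kel and Esk (G4), but Esk never turns on.

No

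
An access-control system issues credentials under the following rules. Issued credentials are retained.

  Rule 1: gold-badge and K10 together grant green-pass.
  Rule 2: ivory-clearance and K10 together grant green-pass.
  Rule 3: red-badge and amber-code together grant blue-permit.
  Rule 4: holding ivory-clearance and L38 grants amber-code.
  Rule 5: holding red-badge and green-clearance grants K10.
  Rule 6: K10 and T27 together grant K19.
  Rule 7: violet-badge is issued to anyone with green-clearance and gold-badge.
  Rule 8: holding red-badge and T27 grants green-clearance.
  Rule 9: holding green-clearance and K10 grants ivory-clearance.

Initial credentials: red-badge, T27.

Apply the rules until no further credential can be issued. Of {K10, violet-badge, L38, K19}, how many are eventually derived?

2

Holding red-badge and T27 grants green-clearance (Rule 8).
Holding red-badge and green-clearance grants K10 (Rule 5).
Holding K10 and T27 grants K19 (Rule 6).
K10: reached.
violet-badge would need green-clearance and gold-badge (Rule 7), but gold-badge is never granted.
No rule produces L38, and it is not given.
K19: reached.
Reached: K10 and K19 — 2 of the 4.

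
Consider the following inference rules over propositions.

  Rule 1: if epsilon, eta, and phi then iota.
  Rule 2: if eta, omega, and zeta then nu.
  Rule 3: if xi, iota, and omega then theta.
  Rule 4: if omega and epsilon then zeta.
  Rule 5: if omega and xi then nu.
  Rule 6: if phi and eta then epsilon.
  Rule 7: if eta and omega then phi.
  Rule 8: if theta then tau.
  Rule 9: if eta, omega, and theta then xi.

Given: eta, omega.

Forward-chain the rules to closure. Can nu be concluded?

Yes

From eta and omega, Rule 7 gives phi.
From phi and eta, Rule 6 gives epsilon.
omega and epsilon hold, so zeta follows (Rule 4).
eta, omega, and zeta hold, so nu follows (Rule 2).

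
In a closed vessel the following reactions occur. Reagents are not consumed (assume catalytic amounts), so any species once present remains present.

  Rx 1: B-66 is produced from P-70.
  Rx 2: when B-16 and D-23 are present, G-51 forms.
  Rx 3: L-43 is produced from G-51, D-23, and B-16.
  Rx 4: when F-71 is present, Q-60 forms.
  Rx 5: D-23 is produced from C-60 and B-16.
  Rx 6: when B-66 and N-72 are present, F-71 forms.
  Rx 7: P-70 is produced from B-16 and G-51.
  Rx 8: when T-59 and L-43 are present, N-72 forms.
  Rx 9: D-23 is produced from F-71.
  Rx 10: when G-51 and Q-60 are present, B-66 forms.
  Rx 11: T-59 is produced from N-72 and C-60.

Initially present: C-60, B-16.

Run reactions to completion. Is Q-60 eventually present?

No

Q-60 would need F-71 (Rx 4), but F-71 never forms.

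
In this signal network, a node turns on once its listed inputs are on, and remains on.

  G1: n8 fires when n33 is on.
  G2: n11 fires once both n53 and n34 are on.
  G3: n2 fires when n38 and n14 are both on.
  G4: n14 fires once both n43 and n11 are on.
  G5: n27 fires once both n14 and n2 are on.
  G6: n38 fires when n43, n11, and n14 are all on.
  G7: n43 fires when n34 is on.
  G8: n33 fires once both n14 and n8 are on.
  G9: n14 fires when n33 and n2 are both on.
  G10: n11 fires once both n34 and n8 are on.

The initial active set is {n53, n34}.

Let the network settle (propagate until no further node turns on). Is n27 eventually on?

G7: n34 on → n43 on.
G2: n53 and n34 on → n11 on.
n43 and n11 are on, so n14 fires (G4).
n43, n11, and n14 are on, so n38 fires (G6).
G3: n38 and n14 on → n2 on.
n14 and n2 are on, so n27 fires (G5).

Yes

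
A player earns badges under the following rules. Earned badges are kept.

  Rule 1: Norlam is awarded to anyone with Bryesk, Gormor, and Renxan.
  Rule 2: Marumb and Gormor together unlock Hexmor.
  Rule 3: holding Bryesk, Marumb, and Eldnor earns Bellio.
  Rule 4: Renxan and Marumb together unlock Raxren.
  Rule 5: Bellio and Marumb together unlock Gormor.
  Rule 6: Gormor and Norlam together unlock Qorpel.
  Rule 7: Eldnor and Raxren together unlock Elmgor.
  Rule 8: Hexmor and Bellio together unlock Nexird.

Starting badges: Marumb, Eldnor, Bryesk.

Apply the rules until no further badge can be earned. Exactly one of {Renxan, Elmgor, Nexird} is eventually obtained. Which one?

Nexird

With Bryesk, Marumb, and Eldnor, Bellio is earned (Rule 3).
With Bellio and Marumb, Gormor is earned (Rule 5).
With Marumb and Gormor, Hexmor is earned (Rule 2).
With Hexmor and Bellio, Nexird is earned (Rule 8).
Elmgor would need Eldnor and Raxren (Rule 7), but Raxren is never earned. No rule produces Renxan, and it is not given.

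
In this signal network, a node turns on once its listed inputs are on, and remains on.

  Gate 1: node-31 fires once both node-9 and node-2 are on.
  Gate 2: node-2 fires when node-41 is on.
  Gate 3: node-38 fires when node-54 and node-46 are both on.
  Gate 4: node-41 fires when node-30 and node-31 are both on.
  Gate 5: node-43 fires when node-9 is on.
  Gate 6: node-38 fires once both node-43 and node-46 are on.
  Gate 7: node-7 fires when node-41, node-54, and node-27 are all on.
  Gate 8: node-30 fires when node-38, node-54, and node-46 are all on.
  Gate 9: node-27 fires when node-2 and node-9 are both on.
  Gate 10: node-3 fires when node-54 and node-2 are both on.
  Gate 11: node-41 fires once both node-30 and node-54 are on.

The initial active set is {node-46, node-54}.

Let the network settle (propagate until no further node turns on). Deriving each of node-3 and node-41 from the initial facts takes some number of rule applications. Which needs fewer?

node-41: Gate 3: node-54 and node-46 on → node-38 on. node-38, node-54, and node-46 are on, so node-30 fires (Gate 8). node-30 and node-54 are on, so node-41 fires (Gate 11). [3 rule applications]
node-3: Gate 3: node-54 and node-46 on → node-38 on. node-38, node-54, and node-46 are on, so node-30 fires (Gate 8). Gate 11: node-30 and node-54 on → node-41 on. Gate 2: node-41 on → node-2 on. Gate 10: node-54 and node-2 on → node-3 on. [5 rule applications]
node-41 needs fewer.

node-41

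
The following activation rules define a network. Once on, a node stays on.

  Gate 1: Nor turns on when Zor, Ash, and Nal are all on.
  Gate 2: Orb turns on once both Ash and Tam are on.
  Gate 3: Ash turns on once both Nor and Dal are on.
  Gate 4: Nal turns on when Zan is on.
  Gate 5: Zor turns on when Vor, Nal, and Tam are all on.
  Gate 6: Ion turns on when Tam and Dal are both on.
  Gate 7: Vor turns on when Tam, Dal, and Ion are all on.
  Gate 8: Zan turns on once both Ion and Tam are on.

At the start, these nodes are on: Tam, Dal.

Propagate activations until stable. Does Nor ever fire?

Nor would need Zor, Ash, and Nal (Gate 1), but Ash never turns on.

No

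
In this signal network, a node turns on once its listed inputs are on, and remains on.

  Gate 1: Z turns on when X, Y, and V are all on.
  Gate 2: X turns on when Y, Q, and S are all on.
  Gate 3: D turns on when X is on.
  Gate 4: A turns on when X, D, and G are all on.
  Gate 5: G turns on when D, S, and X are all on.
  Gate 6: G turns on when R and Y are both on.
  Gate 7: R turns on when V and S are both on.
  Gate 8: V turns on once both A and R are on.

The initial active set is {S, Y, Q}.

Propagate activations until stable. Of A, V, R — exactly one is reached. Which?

A

Gate 2: Y, Q, and S on → X on.
Gate 3: X on → D on.
D, S, and X are on, so G turns on (Gate 5).
X, D, and G are on, so A turns on (Gate 4).
V would need A and R (Gate 8), but R never turns on. R would need V and S (Gate 7), but V never turns on.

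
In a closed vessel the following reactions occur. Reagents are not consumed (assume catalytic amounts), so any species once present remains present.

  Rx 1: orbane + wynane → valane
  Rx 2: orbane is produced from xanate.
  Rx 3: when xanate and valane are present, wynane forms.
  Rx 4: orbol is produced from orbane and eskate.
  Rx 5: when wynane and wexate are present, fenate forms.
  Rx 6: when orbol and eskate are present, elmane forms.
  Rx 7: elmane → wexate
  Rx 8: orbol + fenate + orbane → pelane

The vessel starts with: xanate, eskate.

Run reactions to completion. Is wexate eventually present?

xanate present → orbane forms (Rx 2).
orbane and eskate present → orbol forms (Rx 4).
orbol and eskate present → elmane forms (Rx 6).
elmane present → wexate forms (Rx 7).

Yes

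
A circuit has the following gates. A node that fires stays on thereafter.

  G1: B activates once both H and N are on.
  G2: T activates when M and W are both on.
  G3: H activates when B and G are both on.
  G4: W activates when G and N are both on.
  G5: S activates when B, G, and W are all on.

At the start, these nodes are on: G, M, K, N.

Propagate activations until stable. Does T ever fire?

Yes

G and N are on, so W activates (G4).
M and W are on, so T activates (G2).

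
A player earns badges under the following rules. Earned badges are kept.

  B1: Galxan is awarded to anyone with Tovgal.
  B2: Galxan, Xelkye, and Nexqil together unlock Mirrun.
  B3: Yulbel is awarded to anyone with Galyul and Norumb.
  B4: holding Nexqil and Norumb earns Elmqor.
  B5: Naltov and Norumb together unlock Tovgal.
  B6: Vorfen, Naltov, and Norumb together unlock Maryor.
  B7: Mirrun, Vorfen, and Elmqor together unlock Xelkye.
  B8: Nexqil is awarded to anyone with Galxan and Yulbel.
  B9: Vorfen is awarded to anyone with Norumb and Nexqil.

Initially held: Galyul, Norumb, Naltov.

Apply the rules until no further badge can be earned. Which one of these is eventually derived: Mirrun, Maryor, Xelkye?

Maryor

With Galyul and Norumb, Yulbel is earned (B3).
With Naltov and Norumb, Tovgal is earned (B5).
With Tovgal, Galxan is earned (B1).
With Galxan and Yulbel, Nexqil is earned (B8).
With Norumb and Nexqil, Vorfen is earned (B9).
With Vorfen, Naltov, and Norumb, Maryor is earned (B6).
Mirrun would need Galxan, Xelkye, and Nexqil (B2), but Xelkye is never earned. Xelkye would need Mirrun, Vorfen, and Elmqor (B7), but Mirrun is never earned.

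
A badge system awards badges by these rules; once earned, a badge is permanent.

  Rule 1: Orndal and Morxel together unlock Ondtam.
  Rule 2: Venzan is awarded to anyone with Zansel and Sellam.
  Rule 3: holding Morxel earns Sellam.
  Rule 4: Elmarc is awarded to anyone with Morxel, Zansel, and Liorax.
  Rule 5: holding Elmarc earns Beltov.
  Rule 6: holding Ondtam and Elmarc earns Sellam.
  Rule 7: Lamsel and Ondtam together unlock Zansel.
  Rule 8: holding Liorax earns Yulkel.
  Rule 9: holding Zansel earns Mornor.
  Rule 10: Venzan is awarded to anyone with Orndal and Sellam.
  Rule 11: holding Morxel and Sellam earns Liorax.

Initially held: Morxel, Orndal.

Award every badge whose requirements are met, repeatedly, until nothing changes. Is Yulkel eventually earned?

Yes

With Morxel, Sellam is earned (Rule 3).
With Morxel and Sellam, Liorax is earned (Rule 11).
With Liorax, Yulkel is earned (Rule 8).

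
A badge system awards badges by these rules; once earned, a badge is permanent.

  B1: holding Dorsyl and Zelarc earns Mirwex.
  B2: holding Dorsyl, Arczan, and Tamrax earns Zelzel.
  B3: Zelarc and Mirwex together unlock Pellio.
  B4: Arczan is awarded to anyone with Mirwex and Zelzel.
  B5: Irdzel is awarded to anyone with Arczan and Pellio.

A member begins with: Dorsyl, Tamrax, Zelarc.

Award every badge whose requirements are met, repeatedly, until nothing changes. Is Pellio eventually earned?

With Dorsyl and Zelarc, Mirwex is earned (B1).
With Zelarc and Mirwex, Pellio is earned (B3).

Yes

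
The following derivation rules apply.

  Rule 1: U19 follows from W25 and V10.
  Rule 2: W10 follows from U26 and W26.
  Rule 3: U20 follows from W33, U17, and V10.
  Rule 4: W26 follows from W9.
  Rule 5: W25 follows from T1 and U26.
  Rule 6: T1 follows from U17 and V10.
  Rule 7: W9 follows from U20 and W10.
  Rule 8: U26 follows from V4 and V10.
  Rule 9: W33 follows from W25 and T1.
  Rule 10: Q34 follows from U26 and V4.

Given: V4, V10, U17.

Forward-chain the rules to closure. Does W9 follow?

W9 would need U20 and W10 (Rule 7), but W10 is never established.

No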